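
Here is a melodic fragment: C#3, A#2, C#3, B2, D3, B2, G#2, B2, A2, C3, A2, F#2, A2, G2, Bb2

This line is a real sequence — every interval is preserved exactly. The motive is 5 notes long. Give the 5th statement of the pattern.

The 5-note cells begin on C#3, B2, A2 — each down a 2nd from the last.
Carrying on: G2 → F2.
Statement 5 starts on F2 and keeps the same exact contour: F2 D2 F2 Eb2 Gb2.

F2 D2 F2 Eb2 Gb2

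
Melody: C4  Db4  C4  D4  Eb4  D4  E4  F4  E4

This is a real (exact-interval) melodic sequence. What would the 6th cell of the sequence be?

Taking 3-note groups, the heads are C4, D4, E4: the pattern moves up a 2nd.
Continuing the starts: F#4 → G#4 → A#4.
Statement 6 starts on A#4 and keeps the same exact contour: A#4 B4 A#4.

A#4 B4 A#4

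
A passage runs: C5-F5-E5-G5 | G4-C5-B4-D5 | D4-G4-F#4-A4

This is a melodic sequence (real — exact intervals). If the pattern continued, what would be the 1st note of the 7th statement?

With 4-note cells, note 1 of each statement runs C5, G4, D4.
Each moves down a 4th. Continuing: A3 → E3 → B2 → F#2.

F#2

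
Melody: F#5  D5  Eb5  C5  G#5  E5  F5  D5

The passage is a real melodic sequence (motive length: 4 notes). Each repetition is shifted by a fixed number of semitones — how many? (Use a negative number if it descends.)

With a 4-note motive the entries are F#5, G#5, each up a 2nd from the previous.
F#5 to G#5 spans +2 semitones.

2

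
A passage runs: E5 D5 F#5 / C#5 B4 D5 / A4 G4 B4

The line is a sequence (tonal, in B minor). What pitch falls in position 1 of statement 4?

With 3-note cells, note 1 of each statement runs E5, C#5, A4.
Each moves down a 3rd; the next is F#4.

F#4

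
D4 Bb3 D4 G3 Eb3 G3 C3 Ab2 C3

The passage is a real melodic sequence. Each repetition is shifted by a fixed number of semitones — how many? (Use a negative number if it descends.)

With a 3-note motive the entries are D4, G3, C3, each down a 5th from the previous.
D4→G3 is 55 − 62 = -7 semitones.

-7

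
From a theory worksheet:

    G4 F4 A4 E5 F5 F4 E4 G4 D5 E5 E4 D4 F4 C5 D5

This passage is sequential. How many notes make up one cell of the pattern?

5

There are 15 notes; a 5-note unit gives 3 cells:
G4 F4 A4 E5 F5 | F4 E4 G4 D5 E5 | E4 D4 F4 C5 D5
Each cell is the previous one down a 2nd — so the unit is 5 notes.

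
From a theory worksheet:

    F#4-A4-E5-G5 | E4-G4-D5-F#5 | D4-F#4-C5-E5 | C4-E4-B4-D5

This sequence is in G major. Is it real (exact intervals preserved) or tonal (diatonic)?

tonal

Every note is diatonic to G major.
Cell 1 has +3 semitones from note 3 to 4, but cell 2 has +4 — the interval quality changes while the contour stays the same, which is the hallmark of a tonal sequence.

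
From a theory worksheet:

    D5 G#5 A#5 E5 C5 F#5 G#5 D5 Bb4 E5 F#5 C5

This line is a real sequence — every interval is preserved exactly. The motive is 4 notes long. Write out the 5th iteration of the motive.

Gb4 C5 D5 Ab4

With a 4-note motive the entries are D5, C5, Bb4, each down a 2nd from the previous.
Extending down a 2nd: Ab4 → Gb4.
Statement 5 starts on Gb4 and keeps the same exact contour: Gb4 C5 D5 Ab4.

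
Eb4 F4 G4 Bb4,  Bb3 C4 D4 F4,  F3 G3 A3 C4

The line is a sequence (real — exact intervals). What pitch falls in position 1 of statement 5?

Grouping in 4s, the 1st note of each cell is Eb4, Bb3, F3.
Carrying that down a 4th forward: C3 → G2.

G2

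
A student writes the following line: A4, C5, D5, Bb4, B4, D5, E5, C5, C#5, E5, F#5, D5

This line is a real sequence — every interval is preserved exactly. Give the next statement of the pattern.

D#5 F#5 G#5 E5

Taking 4-note groups, the heads are A4, B4, C#5: the pattern moves up a 2nd.
Statement 4 starts on D#5 and keeps the same exact contour: D#5 F#5 G#5 E5.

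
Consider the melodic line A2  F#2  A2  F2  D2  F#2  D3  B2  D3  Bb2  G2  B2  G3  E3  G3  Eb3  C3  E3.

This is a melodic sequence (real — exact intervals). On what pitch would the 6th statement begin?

Taking 6-note groups, the heads are A2, D3, G3: the pattern moves up a 4th.
Extending the heads up a 4th: C4 → F4 → Bb4.

Bb4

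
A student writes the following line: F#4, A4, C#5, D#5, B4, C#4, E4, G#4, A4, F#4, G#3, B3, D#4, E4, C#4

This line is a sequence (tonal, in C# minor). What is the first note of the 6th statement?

E2

Unit = 5 notes; the statements start on F#4, C#4, G#3, moving down a 4th each time.
Continuing: D#3 → A2 → E2. Statement 6 starts on E2.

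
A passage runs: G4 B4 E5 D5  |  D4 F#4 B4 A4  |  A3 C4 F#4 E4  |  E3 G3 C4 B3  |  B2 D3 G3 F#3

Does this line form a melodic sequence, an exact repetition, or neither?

Each 4-note cell is the previous one transposed down a 4th.

sequence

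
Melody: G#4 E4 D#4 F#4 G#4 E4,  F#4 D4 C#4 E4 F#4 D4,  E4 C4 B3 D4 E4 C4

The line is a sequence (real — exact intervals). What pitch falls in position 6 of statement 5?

Ab3

With 6-note cells, note 6 of each statement runs E4, D4, C4.
Carrying that down a 2nd forward: Bb3 → Ab3.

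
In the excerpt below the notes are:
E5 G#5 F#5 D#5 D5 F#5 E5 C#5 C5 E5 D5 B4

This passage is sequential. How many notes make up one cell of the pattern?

12 notes total. Splitting into 3 groups of 4:
E5 G#5 F#5 D#5 | D5 F#5 E5 C#5 | C5 E5 D5 B4
That's a consistent down a 2nd shift per cell, and no other grouping gives one.

4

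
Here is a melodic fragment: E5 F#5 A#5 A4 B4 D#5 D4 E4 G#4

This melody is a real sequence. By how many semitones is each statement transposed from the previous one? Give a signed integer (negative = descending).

-7

Taking 3-note groups, the heads are E5, A4, D4: the pattern moves down a 5th.
E5 to A4 spans -7 semitones.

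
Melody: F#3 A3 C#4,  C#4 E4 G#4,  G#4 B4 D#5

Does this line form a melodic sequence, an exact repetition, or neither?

sequence

Each 3-note cell is the previous one transposed up a 5th.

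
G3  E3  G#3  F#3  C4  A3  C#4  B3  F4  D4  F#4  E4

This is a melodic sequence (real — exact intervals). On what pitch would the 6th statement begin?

Unit = 4 notes; the statements start on G3, C4, F4, moving up a 4th each time.
Continuing: Bb4 → Eb5 → Ab5. Statement 6 starts on Ab5.

Ab5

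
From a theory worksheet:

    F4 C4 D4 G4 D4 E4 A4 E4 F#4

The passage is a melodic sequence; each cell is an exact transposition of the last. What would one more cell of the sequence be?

B4 F#4 G#4

The 3-note cells begin on F4, G4, A4 — each up a 2nd from the last.
From B4 the exact shape gives B4 F#4 G#4.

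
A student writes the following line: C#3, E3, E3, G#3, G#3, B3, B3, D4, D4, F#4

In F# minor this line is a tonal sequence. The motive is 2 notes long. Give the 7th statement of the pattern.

A4 C#5

Unit = 2 notes; the statements start on C#3, E3, G#3, B3, D4, moving up a 3rd each time.
Carrying on: F#4 → A4.
Statement 7 starts on A4 and keeps the same diatonic contour: A4 C#5.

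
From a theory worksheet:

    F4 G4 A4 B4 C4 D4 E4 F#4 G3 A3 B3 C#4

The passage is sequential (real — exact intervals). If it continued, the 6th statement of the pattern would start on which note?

The 4-note cells begin on F4, C4, G3 — each down a 4th from the last.
Extending the heads down a 4th: D3 → A2 → E2.

E2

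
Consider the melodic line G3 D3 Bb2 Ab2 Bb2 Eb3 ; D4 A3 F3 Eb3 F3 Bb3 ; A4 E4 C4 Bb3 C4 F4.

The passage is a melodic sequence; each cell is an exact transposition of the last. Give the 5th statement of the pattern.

Taking 6-note groups, the heads are G3, D4, A4: the pattern moves up a 5th.
Continuing the starts: E5 → B5.
Statement 5 starts on B5 and keeps the same exact contour: B5 F#5 D5 C5 D5 G5.

B5 F#5 D5 C5 D5 G5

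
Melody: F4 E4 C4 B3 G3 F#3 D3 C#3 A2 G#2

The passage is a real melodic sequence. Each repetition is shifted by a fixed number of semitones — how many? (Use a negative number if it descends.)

The 2-note cells begin on F4, C4, G3, D3, A2 — each down a 4th from the last.
F4 to C4 spans -5 semitones.

-5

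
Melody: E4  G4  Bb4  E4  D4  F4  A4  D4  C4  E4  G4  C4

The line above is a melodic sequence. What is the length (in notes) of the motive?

Try groups of 4 (3 cells in 12 notes):
E4 G4 Bb4 E4 | D4 F4 A4 D4 | C4 E4 G4 C4
Every group is a transposition down a 2nd of the one before; no shorter unit works.

4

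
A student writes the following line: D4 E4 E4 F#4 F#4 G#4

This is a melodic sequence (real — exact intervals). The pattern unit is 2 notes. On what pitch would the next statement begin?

The 2-note cells begin on D4, E4, F#4 — each up a 2nd from the last.
The next head, up a 2nd from F#4, is G#4.

G#4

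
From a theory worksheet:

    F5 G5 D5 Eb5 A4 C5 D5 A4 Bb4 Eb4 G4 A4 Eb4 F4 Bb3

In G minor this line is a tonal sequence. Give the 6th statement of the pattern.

Eb3 F3 C3 D3 G2

Taking 5-note groups, the heads are F5, C5, G4: the pattern moves down a 4th.
Continuing the starts: D4 → A3 → Eb3.
Statement 6 starts on Eb3 and keeps the same diatonic contour: Eb3 F3 C3 D3 G2.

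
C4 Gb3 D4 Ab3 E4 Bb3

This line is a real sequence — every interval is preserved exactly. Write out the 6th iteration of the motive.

Taking 2-note groups, the heads are C4, D4, E4: the pattern moves up a 2nd.
Continuing the starts: F#4 → G#4 → A#4.
Statement 6 starts on A#4 and keeps the same exact contour: A#4 E4.

A#4 E4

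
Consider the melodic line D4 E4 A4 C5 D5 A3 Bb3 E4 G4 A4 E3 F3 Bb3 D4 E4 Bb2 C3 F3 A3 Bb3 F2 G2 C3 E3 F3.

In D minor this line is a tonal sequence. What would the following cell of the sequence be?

Unit = 5 notes; the statements start on D4, A3, E3, Bb2, F2, moving down a 4th each time.
So cell 6 is C2 D2 G2 Bb2 C3.

C2 D2 G2 Bb2 C3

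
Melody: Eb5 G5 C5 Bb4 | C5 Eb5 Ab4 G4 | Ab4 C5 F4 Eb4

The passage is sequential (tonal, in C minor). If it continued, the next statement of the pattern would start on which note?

Unit = 4 notes; the statements start on Eb5, C5, Ab4, moving down a 3rd each time.
One more step down a 3rd gives F4.

F4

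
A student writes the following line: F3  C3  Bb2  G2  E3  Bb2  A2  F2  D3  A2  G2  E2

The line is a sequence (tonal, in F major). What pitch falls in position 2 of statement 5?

F2

The unit is 4 notes. Position-2 pitches of the 3 shown cells: C3, Bb2, A2.
Carrying that down a 2nd forward: G2 → F2.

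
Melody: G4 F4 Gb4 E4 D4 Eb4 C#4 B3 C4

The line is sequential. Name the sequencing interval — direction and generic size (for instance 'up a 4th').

down a 3rd

Unit = 3 notes; the statements start on G4, E4, C#4, moving down a 3rd each time.
From G4 to E4: down a 3rd.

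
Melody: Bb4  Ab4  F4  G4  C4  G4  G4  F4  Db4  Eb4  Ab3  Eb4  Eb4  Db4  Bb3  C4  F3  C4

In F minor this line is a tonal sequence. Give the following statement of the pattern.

C4 Bb3 G3 Ab3 Db3 Ab3

The 6-note cells begin on Bb4, G4, Eb4 — each down a 3rd from the last.
From C4 the diatonic shape gives C4 Bb3 G3 Ab3 Db3 Ab3.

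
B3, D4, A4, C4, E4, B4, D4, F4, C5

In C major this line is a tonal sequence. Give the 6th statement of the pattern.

G4 B4 F5

Unit = 3 notes; the statements start on B3, C4, D4, moving up a 2nd each time.
Carrying on: E4 → F4 → G4.
Statement 6 starts on G4 and keeps the same diatonic contour: G4 B4 F5.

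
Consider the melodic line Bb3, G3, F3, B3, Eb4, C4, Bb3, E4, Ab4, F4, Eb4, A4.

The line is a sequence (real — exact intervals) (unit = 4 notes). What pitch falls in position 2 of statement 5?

Eb5

Grouping in 4s, the 2nd note of each cell is G3, C4, F4.
Extending up a 4th: Bb4 → Eb5.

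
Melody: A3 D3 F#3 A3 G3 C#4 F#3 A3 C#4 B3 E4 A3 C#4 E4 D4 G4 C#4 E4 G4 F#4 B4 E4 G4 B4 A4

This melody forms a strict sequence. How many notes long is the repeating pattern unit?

25 notes total. Splitting into 5 groups of 5:
A3 D3 F#3 A3 G3 | C#4 F#3 A3 C#4 B3 | E4 A3 C#4 E4 D4 | G4 C#4 E4 G4 F#4 | B4 E4 G4 B4 A4
Every group is a transposition up a 3rd of the one before; no shorter unit works.

5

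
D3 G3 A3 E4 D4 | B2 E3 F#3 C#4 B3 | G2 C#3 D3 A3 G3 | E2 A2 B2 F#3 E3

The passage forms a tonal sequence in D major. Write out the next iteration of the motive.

Unit = 5 notes; the statements start on D3, B2, G2, E2, moving down a 3rd each time.
From C#2 the diatonic shape gives C#2 F#2 G2 D3 C#3.

C#2 F#2 G2 D3 C#3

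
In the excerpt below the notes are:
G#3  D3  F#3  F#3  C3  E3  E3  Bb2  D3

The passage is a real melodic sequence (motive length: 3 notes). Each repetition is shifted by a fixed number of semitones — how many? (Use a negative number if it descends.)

-2

With a 3-note motive the entries are G#3, F#3, E3, each down a 2nd from the previous.
G#3→F#3 is 54 − 56 = -2 semitones.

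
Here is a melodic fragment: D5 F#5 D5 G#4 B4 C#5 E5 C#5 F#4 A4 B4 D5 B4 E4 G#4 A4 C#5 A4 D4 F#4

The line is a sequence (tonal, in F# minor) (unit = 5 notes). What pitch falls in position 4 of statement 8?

The unit is 5 notes. Position-4 pitches of the 4 shown cells: G#4, F#4, E4, D4.
Each moves down a 2nd. Continuing: C#4 → B3 → A3 → G#3.

G#3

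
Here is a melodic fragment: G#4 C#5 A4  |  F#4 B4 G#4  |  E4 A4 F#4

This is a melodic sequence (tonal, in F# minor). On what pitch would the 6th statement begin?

Taking 3-note groups, the heads are G#4, F#4, E4: the pattern moves down a 2nd.
Extending the heads down a 2nd: D4 → C#4 → B3.

B3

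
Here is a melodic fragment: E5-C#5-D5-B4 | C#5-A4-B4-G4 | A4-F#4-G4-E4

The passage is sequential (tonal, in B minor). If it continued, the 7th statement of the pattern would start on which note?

Unit = 4 notes; the statements start on E5, C#5, A4, moving down a 3rd each time.
Continuing: F#4 → D4 → B3 → G3. Statement 7 starts on G3.

G3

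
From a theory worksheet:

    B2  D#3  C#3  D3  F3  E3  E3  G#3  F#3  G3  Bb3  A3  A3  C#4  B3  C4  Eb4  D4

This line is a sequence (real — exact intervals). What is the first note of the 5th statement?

G4

Unit = 6 notes; the statements start on B2, E3, A3, moving up a 4th each time.
Continuing: D4 → G4. Statement 5 starts on G4.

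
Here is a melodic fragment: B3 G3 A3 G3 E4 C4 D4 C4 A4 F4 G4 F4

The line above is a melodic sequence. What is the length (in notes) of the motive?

4

12 notes total. Splitting into 3 groups of 4:
B3 G3 A3 G3 | E4 C4 D4 C4 | A4 F4 G4 F4
Every group is a transposition up a 4th of the one before; no shorter unit works.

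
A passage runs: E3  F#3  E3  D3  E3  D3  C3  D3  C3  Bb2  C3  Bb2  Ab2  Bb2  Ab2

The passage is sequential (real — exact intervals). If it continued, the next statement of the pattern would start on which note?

Gb2

Unit = 3 notes; the statements start on E3, D3, C3, Bb2, Ab2, moving down a 2nd each time.
The next head, down a 2nd from Ab2, is Gb2.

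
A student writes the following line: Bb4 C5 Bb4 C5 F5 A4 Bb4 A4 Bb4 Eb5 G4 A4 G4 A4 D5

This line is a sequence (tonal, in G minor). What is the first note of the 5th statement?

Eb4

The 5-note cells begin on Bb4, A4, G4 — each down a 2nd from the last.
Extending the heads down a 2nd: F4 → Eb4.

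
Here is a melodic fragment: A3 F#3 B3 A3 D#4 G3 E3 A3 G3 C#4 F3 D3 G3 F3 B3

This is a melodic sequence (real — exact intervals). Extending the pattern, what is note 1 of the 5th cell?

Grouping in 5s, the 1st note of each cell is A3, G3, F3.
Extending down a 2nd: Eb3 → Db3.

Db3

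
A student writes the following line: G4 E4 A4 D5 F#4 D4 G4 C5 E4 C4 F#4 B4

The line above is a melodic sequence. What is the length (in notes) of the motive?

4

12 notes total. Splitting into 3 groups of 4:
G4 E4 A4 D5 | F#4 D4 G4 C5 | E4 C4 F#4 B4
Each cell is the previous one down a 2nd — so the unit is 4 notes.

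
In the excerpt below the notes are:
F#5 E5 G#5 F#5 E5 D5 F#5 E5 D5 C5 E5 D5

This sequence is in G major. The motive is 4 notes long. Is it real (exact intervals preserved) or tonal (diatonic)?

real

Each cell has the same semitone pattern (-2, 4, -2) — intervals are preserved exactly.
And G#5 lies outside G major, so the sequence is real rather than tonal.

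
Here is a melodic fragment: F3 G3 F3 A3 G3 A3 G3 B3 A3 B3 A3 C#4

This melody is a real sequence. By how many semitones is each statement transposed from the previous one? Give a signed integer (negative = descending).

2

Unit = 4 notes; the statements start on F3, G3, A3, moving up a 2nd each time.
F3 to G3 spans +2 semitones.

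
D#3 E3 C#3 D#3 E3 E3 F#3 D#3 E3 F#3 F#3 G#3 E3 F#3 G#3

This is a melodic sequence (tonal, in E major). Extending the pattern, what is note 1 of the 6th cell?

B3

The unit is 5 notes. Position-1 pitches of the 3 shown cells: D#3, E3, F#3.
Carrying that up a 2nd forward: G#3 → A3 → B3.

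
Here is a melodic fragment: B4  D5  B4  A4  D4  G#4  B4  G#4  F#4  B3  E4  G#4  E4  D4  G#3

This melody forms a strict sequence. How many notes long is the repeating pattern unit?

5

15 notes total. Splitting into 3 groups of 5:
B4 D5 B4 A4 D4 | G#4 B4 G#4 F#4 B3 | E4 G#4 E4 D4 G#3
Each cell is the previous one down a 3rd — so the unit is 5 notes.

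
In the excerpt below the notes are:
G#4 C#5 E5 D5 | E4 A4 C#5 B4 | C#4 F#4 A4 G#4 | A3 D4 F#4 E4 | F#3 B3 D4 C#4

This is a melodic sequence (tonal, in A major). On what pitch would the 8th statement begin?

Taking 4-note groups, the heads are G#4, E4, C#4, A3, F#3: the pattern moves down a 3rd.
Continuing: D3 → B2 → G#2. Statement 8 starts on G#2.

G#2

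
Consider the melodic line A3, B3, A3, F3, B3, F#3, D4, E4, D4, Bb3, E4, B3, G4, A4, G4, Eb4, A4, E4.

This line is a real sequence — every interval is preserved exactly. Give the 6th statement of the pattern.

With a 6-note motive the entries are A3, D4, G4, each up a 4th from the previous.
Extending up a 4th: C5 → F5 → Bb5.
From Bb5 the exact shape gives Bb5 C6 Bb5 Gb5 C6 G5.

Bb5 C6 Bb5 Gb5 C6 G5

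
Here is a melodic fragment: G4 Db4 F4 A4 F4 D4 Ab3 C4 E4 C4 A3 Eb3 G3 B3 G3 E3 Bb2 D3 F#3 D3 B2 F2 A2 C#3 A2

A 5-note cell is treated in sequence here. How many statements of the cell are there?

25 notes in groups of 5 gives 25/5 = 5 statements.
Starts: G4, D4, A3, E3, B2 — each down a 4th.

5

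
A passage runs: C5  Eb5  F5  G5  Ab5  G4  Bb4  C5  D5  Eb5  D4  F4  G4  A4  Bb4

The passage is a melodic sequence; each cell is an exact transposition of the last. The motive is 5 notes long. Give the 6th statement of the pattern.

Taking 5-note groups, the heads are C5, G4, D4: the pattern moves down a 4th.
Continuing the starts: A3 → E3 → B2.
Statement 6 starts on B2 and keeps the same exact contour: B2 D3 E3 F#3 G3.

B2 D3 E3 F#3 G3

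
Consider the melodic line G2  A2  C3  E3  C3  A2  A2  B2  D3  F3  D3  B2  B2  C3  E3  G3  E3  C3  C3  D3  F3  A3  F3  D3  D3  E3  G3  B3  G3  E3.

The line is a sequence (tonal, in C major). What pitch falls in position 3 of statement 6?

A3

With 6-note cells, note 3 of each statement runs C3, D3, E3, F3, G3.
From G3, up a 2nd gives A3.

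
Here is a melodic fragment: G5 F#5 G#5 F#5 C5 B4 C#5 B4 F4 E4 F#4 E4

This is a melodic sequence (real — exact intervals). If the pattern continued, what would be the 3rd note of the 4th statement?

B3

With 4-note cells, note 3 of each statement runs G#5, C#5, F#4.
One more down a 5th gives B3.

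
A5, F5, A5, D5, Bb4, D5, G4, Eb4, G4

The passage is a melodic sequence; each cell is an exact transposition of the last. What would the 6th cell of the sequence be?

Taking 3-note groups, the heads are A5, D5, G4: the pattern moves down a 5th.
Continuing the starts: C4 → F3 → Bb2.
Statement 6 starts on Bb2 and keeps the same exact contour: Bb2 Gb2 Bb2.

Bb2 Gb2 Bb2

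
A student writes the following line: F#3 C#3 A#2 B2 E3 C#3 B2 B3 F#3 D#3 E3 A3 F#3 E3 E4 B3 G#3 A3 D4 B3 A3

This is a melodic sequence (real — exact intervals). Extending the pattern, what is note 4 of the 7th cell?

The unit is 7 notes. Position-4 pitches of the 3 shown cells: B2, E3, A3.
Carrying that up a 4th forward: D4 → G4 → C5 → F5.

F5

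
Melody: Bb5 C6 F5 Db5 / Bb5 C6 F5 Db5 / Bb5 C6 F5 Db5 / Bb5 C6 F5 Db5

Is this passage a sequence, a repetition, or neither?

repetition

Each 4-note cell is identical (Bb5 C6 F5 Db5), restated at the same pitch.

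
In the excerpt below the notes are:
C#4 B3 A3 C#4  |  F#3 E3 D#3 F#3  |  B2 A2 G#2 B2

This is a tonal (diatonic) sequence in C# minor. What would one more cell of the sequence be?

E2 D#2 C#2 E2

The 4-note cells begin on C#4, F#3, B2 — each down a 5th from the last.
So cell 4 is E2 D#2 C#2 E2.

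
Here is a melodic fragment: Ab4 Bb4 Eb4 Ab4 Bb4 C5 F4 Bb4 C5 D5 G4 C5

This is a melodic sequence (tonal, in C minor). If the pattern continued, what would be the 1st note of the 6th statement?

F5

The unit is 4 notes. Position-1 pitches of the 3 shown cells: Ab4, Bb4, C5.
Carrying that up a 2nd forward: D5 → Eb5 → F5.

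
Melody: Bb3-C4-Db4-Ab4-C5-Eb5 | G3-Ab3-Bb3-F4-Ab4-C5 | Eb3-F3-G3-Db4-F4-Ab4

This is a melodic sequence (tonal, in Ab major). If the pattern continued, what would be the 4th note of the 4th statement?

Bb3

Grouping in 6s, the 4th note of each cell is Ab4, F4, Db4.
Each moves down a 3rd; the next is Bb3.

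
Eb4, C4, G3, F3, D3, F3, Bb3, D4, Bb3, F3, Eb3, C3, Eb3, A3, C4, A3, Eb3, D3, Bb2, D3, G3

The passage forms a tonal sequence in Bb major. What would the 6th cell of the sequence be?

Unit = 7 notes; the statements start on Eb4, D4, C4, moving down a 2nd each time.
Carrying on: Bb3 → A3 → G3.
So cell 6 is G3 Eb3 Bb2 A2 F2 A2 D3.

G3 Eb3 Bb2 A2 F2 A2 D3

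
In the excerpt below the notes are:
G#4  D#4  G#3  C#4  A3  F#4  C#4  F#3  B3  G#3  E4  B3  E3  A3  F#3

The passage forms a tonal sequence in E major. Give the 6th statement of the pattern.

B3 F#3 B2 E3 C#3

Taking 5-note groups, the heads are G#4, F#4, E4: the pattern moves down a 2nd.
Continuing the starts: D#4 → C#4 → B3.
Statement 6 starts on B3 and keeps the same diatonic contour: B3 F#3 B2 E3 C#3.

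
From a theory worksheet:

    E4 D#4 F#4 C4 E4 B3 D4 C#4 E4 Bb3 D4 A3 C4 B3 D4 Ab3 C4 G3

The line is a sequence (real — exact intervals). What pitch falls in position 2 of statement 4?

A3

Grouping in 6s, the 2nd note of each cell is D#4, C#4, B3.
Each moves down a 2nd; the next is A3.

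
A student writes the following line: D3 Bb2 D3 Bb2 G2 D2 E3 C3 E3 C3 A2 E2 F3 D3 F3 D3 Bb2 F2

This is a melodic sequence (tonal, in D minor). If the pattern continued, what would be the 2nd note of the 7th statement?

A3

The unit is 6 notes. Position-2 pitches of the 3 shown cells: Bb2, C3, D3.
Extending up a 2nd: E3 → F3 → G3 → A3.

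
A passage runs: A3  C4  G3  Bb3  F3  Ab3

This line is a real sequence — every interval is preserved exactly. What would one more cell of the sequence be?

Eb3 Gb3

With a 2-note motive the entries are A3, G3, F3, each down a 2nd from the previous.
From Eb3 the exact shape gives Eb3 Gb3.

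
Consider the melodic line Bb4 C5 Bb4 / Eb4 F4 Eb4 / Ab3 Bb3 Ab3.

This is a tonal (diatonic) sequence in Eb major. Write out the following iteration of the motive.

D3 Eb3 D3

Unit = 3 notes; the statements start on Bb4, Eb4, Ab3, moving down a 5th each time.
From D3 the diatonic shape gives D3 Eb3 D3.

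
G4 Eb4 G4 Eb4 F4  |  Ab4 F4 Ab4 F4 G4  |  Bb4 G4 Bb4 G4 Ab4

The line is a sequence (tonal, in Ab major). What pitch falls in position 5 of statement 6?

Db5

Grouping in 5s, the 5th note of each cell is F4, G4, Ab4.
Each moves up a 2nd. Continuing: Bb4 → C5 → Db5.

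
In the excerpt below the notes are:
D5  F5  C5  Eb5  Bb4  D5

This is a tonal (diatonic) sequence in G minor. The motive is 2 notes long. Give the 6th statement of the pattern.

Unit = 2 notes; the statements start on D5, C5, Bb4, moving down a 2nd each time.
Carrying on: A4 → G4 → F4.
So cell 6 is F4 A4.

F4 A4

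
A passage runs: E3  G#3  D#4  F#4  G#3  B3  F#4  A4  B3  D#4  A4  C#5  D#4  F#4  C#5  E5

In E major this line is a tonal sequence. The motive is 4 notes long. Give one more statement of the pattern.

Taking 4-note groups, the heads are E3, G#3, B3, D#4: the pattern moves up a 3rd.
From F#4 the diatonic shape gives F#4 A4 E5 G#5.

F#4 A4 E5 G#5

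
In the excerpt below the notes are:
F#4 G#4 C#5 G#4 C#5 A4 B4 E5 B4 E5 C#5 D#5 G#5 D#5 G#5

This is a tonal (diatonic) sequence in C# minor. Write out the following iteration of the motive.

Unit = 5 notes; the statements start on F#4, A4, C#5, moving up a 3rd each time.
From E5 the diatonic shape gives E5 F#5 B5 F#5 B5.

E5 F#5 B5 F#5 B5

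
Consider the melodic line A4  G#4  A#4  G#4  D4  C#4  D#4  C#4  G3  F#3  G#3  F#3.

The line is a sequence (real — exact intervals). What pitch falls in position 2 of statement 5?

E2

The unit is 4 notes. Position-2 pitches of the 3 shown cells: G#4, C#4, F#3.
Extending down a 5th: B2 → E2.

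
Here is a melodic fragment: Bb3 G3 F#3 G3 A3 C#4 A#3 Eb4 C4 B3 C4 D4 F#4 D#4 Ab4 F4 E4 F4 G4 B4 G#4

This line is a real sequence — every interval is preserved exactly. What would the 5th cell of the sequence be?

Gb5 Eb5 D5 Eb5 F5 A5 F#5

The 7-note cells begin on Bb3, Eb4, Ab4 — each up a 4th from the last.
Carrying on: Db5 → Gb5.
Statement 5 starts on Gb5 and keeps the same exact contour: Gb5 Eb5 D5 Eb5 F5 A5 F#5.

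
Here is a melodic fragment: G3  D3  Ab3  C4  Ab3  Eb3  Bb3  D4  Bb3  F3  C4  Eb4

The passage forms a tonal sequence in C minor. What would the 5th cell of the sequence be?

D4 Ab3 Eb4 G4

Taking 4-note groups, the heads are G3, Ab3, Bb3: the pattern moves up a 2nd.
Continuing the starts: C4 → D4.
From D4 the diatonic shape gives D4 Ab3 Eb4 G4.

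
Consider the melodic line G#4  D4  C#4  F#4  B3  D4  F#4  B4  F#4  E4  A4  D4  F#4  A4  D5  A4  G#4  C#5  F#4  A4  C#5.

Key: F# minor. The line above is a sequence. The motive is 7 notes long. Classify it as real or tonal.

tonal

Every note is diatonic to F# minor.
Cell 1 has -6 semitones from note 1 to 2, but cell 2 has -5 — the interval quality changes while the contour stays the same, which is the hallmark of a tonal sequence.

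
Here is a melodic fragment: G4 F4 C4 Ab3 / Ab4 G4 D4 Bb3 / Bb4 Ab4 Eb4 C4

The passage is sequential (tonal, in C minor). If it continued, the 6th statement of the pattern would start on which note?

The 4-note cells begin on G4, Ab4, Bb4 — each up a 2nd from the last.
Continuing: C5 → D5 → Eb5. Statement 6 starts on Eb5.

Eb5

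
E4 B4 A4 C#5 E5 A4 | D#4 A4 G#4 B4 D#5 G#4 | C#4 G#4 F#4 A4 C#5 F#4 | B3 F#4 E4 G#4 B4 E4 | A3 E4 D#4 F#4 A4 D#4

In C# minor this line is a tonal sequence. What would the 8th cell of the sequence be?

E3 B3 A3 C#4 E4 A3

With a 6-note motive the entries are E4, D#4, C#4, B3, A3, each down a 2nd from the previous.
Extending down a 2nd: G#3 → F#3 → E3.
From E3 the diatonic shape gives E3 B3 A3 C#4 E4 A3.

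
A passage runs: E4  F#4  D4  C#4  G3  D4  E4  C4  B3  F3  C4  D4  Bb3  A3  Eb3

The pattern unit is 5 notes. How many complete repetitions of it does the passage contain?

3

15 notes in groups of 5 gives 15/5 = 3 statements.
Starts: E4, D4, C4 — each down a 2nd.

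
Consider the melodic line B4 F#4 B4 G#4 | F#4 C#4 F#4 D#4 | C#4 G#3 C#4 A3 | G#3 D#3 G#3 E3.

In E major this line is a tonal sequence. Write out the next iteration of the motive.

With a 4-note motive the entries are B4, F#4, C#4, G#3, each down a 4th from the previous.
So cell 5 is D#3 A2 D#3 B2.

D#3 A2 D#3 B2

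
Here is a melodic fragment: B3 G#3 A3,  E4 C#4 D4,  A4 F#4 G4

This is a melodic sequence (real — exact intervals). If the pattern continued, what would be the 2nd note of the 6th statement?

A5

With 3-note cells, note 2 of each statement runs G#3, C#4, F#4.
Extending up a 4th: B4 → E5 → A5.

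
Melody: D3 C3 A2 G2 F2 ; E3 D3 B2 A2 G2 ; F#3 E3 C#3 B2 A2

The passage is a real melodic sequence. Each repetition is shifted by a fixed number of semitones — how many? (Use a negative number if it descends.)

With a 5-note motive the entries are D3, E3, F#3, each up a 2nd from the previous.
D3 to E3 spans +2 semitones.

2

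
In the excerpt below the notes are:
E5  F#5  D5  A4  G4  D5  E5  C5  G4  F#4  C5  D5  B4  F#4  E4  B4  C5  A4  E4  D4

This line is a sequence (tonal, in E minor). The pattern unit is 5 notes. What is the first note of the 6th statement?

Unit = 5 notes; the statements start on E5, D5, C5, B4, moving down a 2nd each time.
Continuing: A4 → G4. Statement 6 starts on G4.

G4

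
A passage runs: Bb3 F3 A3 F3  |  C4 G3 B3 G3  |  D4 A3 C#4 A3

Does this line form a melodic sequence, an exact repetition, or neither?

Each 4-note cell is the previous one transposed up a 2nd.

sequence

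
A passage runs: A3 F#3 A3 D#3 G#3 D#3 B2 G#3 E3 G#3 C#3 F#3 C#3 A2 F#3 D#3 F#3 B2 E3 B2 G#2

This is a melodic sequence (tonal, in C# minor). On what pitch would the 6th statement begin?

Unit = 7 notes; the statements start on A3, G#3, F#3, moving down a 2nd each time.
Extending the heads down a 2nd: E3 → D#3 → C#3.

C#3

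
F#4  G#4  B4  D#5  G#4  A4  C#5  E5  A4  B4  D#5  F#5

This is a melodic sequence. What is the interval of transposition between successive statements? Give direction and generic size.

up a 2nd

Unit = 4 notes; the statements start on F#4, G#4, A4, moving up a 2nd each time.
From F#4 to G#4: up a 2nd.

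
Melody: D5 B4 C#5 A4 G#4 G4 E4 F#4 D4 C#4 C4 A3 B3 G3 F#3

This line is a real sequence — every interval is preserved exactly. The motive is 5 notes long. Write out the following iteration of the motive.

F3 D3 E3 C3 B2

Taking 5-note groups, the heads are D5, G4, C4: the pattern moves down a 5th.
So cell 4 is F3 D3 E3 C3 B2.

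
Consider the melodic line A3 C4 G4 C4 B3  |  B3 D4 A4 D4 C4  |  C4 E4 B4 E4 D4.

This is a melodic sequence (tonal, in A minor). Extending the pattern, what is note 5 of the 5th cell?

F4

The unit is 5 notes. Position-5 pitches of the 3 shown cells: B3, C4, D4.
Extending up a 2nd: E4 → F4.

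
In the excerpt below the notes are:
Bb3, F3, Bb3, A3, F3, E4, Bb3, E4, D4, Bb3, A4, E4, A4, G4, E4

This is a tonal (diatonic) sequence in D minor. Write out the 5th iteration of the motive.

G5 D5 G5 F5 D5

The 5-note cells begin on Bb3, E4, A4 — each up a 4th from the last.
Carrying on: D5 → G5.
Statement 5 starts on G5 and keeps the same diatonic contour: G5 D5 G5 F5 D5.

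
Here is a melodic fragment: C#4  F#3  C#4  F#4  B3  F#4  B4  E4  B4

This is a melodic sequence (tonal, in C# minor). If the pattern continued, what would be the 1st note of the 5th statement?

The unit is 3 notes. Position-1 pitches of the 3 shown cells: C#4, F#4, B4.
Extending up a 4th: E5 → A5.

A5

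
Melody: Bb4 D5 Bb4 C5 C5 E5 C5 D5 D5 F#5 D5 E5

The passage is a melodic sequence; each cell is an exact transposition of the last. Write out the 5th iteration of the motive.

F#5 A#5 F#5 G#5

With a 4-note motive the entries are Bb4, C5, D5, each up a 2nd from the previous.
Continuing the starts: E5 → F#5.
From F#5 the exact shape gives F#5 A#5 F#5 G#5.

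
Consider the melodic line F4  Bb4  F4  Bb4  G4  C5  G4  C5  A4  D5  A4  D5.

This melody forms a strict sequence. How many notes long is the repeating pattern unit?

4

There are 12 notes; a 4-note unit gives 3 cells:
F4 Bb4 F4 Bb4 | G4 C5 G4 C5 | A4 D5 A4 D5
Every group is a transposition up a 2nd of the one before; no shorter unit works.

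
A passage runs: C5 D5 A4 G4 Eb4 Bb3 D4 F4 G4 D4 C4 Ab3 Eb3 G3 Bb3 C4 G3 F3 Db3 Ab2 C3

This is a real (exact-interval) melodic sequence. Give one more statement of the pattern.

Eb3 F3 C3 Bb2 Gb2 Db2 F2

Taking 7-note groups, the heads are C5, F4, Bb3: the pattern moves down a 5th.
So cell 4 is Eb3 F3 C3 Bb2 Gb2 Db2 F2.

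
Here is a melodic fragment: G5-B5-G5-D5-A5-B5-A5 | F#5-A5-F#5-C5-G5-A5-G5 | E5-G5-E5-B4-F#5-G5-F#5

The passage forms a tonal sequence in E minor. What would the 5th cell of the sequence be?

Unit = 7 notes; the statements start on G5, F#5, E5, moving down a 2nd each time.
Carrying on: D5 → C5.
From C5 the diatonic shape gives C5 E5 C5 G4 D5 E5 D5.

C5 E5 C5 G4 D5 E5 D5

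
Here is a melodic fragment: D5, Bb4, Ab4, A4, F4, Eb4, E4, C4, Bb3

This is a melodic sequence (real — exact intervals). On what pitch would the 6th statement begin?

Unit = 3 notes; the statements start on D5, A4, E4, moving down a 4th each time.
Extending the heads down a 4th: B3 → F#3 → C#3.

C#3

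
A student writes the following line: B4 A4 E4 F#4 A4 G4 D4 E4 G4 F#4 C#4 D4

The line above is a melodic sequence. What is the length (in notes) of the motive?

4

There are 12 notes; a 4-note unit gives 3 cells:
B4 A4 E4 F#4 | A4 G4 D4 E4 | G4 F#4 C#4 D4
Every group is a transposition down a 2nd of the one before; no shorter unit works.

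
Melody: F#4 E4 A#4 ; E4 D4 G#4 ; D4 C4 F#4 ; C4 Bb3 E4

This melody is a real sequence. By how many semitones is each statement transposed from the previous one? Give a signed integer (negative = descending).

With a 3-note motive the entries are F#4, E4, D4, C4, each down a 2nd from the previous.
F#4 to E4 spans -2 semitones.

-2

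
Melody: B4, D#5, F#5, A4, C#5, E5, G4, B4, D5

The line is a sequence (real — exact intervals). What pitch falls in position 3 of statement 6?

Ab4

Grouping in 3s, the 3rd note of each cell is F#5, E5, D5.
Each moves down a 2nd. Continuing: C5 → Bb4 → Ab4.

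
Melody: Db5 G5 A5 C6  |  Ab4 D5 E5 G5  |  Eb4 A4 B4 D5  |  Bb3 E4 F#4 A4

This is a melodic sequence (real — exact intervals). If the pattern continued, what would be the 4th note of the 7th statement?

Grouping in 4s, the 4th note of each cell is C6, G5, D5, A4.
Each moves down a 4th. Continuing: E4 → B3 → F#3.

F#3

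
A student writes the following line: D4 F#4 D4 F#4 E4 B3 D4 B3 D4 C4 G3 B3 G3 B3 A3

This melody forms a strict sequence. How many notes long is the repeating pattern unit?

5

There are 15 notes; a 5-note unit gives 3 cells:
D4 F#4 D4 F#4 E4 | B3 D4 B3 D4 C4 | G3 B3 G3 B3 A3
Every group is a transposition down a 3rd of the one before; no shorter unit works.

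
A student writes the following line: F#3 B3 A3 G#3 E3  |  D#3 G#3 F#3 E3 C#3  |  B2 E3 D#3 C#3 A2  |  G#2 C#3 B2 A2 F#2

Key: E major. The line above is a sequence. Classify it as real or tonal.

Every note is diatonic to E major.
Cell 1 has -1 semitones from note 3 to 4, but cell 2 has -2 — the interval quality changes while the contour stays the same, which is the hallmark of a tonal sequence.

tonal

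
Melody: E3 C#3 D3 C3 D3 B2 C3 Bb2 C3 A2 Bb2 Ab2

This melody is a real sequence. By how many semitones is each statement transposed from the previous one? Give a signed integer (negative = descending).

Taking 4-note groups, the heads are E3, D3, C3: the pattern moves down a 2nd.
E3→D3 is 50 − 52 = -2 semitones.

-2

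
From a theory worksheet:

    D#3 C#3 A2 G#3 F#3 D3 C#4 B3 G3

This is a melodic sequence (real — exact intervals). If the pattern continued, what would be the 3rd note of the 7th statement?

With 3-note cells, note 3 of each statement runs A2, D3, G3.
Each moves up a 4th. Continuing: C4 → F4 → Bb4 → Eb5.

Eb5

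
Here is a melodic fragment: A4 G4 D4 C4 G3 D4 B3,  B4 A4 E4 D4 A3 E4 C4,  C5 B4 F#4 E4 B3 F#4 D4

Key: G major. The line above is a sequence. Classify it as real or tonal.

tonal

Every note is diatonic to G major.
Cell 1 has -3 semitones from note 6 to 7, but cell 2 has -4 — the interval quality changes while the contour stays the same, which is the hallmark of a tonal sequence.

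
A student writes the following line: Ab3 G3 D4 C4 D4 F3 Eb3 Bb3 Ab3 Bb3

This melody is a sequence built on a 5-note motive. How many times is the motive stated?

10 notes in groups of 5 gives 10/5 = 2 statements.
Starts: Ab3, F3 — each down a 3rd.

2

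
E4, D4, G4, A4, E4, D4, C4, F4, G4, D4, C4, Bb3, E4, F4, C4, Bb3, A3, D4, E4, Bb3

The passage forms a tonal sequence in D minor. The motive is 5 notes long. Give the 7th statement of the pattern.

With a 5-note motive the entries are E4, D4, C4, Bb3, each down a 2nd from the previous.
Extending down a 2nd: A3 → G3 → F3.
Statement 7 starts on F3 and keeps the same diatonic contour: F3 E3 A3 Bb3 F3.

F3 E3 A3 Bb3 F3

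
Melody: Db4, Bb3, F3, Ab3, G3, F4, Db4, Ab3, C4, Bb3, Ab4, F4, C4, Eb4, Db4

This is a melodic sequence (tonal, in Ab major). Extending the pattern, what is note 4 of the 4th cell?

With 5-note cells, note 4 of each statement runs Ab3, C4, Eb4.
From Eb4, up a 3rd gives G4.

G4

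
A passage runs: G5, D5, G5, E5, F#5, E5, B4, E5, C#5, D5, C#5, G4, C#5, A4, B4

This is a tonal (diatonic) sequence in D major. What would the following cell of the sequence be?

A4 E4 A4 F#4 G4

With a 5-note motive the entries are G5, E5, C#5, each down a 3rd from the previous.
So cell 4 is A4 E4 A4 F#4 G4.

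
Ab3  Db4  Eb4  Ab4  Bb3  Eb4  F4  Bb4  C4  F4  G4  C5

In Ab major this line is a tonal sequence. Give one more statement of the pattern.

Unit = 4 notes; the statements start on Ab3, Bb3, C4, moving up a 2nd each time.
So cell 4 is Db4 G4 Ab4 Db5.

Db4 G4 Ab4 Db5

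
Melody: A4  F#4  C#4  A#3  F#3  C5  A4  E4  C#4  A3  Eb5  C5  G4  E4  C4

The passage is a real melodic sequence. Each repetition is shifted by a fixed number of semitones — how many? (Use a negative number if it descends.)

3

Taking 5-note groups, the heads are A4, C5, Eb5: the pattern moves up a 3rd.
A4→C5 is 72 − 69 = 3 semitones.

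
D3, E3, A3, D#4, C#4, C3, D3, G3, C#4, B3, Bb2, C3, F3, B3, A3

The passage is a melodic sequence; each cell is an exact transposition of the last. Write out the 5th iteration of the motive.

Gb2 Ab2 Db3 G3 F3

Taking 5-note groups, the heads are D3, C3, Bb2: the pattern moves down a 2nd.
Carrying on: Ab2 → Gb2.
So cell 5 is Gb2 Ab2 Db3 G3 F3.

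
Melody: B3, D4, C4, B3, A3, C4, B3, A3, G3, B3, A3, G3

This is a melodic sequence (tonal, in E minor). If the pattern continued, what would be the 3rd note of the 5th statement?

The unit is 4 notes. Position-3 pitches of the 3 shown cells: C4, B3, A3.
Carrying that down a 2nd forward: G3 → F#3.

F#3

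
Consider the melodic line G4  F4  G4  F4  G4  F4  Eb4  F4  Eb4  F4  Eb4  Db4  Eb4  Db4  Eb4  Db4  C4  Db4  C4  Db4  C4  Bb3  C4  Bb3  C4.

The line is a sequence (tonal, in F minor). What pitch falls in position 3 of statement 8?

G3

Grouping in 5s, the 3rd note of each cell is G4, F4, Eb4, Db4, C4.
Carrying that down a 2nd forward: Bb3 → Ab3 → G3.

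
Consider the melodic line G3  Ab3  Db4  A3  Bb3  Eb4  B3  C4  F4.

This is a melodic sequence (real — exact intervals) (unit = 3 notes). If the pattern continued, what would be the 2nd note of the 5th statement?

Grouping in 3s, the 2nd note of each cell is Ab3, Bb3, C4.
Carrying that up a 2nd forward: D4 → E4.

E4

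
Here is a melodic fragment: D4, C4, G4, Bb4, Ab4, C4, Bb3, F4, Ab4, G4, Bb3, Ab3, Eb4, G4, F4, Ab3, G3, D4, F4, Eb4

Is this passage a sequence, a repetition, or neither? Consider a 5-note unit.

sequence

Each 5-note cell is the previous one transposed down a 2nd.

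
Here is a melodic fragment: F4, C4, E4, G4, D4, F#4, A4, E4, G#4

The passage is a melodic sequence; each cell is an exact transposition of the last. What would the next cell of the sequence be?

B4 F#4 A#4

Taking 3-note groups, the heads are F4, G4, A4: the pattern moves up a 2nd.
So cell 4 is B4 F#4 A#4.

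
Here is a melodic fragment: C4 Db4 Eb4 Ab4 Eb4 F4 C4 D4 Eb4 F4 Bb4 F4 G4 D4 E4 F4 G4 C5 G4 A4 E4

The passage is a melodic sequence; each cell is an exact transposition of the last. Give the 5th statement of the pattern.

G#4 A4 B4 E5 B4 C#5 G#4

With a 7-note motive the entries are C4, D4, E4, each up a 2nd from the previous.
Carrying on: F#4 → G#4.
So cell 5 is G#4 A4 B4 E5 B4 C#5 G#4.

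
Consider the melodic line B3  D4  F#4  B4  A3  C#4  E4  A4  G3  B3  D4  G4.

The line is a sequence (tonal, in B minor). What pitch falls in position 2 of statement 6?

F#3

With 4-note cells, note 2 of each statement runs D4, C#4, B3.
Each moves down a 2nd. Continuing: A3 → G3 → F#3.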